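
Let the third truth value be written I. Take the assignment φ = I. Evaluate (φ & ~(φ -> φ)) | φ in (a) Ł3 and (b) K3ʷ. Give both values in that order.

I; I

In Ł3: φ -> φ = I -> I = T
~(φ -> φ) = ~T = F
φ & ~(φ -> φ) = I & F = F
(φ & ~(φ -> φ)) | φ = F | I = I
In K3ʷ: φ -> φ = I -> I = I  [any arg is the third value ⇒ result is the third value]
~(φ -> φ) = ~I = I
φ & ~(φ -> φ) = I & I = I
(φ & ~(φ -> φ)) | φ = I | I = I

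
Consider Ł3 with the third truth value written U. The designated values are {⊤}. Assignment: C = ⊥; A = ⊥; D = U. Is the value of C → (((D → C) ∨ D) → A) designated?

D → C = U → ⊥ = U
(D → C) ∨ D = U ∨ U = U
((D → C) ∨ D) → A = U → ⊥ = U
C → (((D → C) ∨ D) → A) = ⊥ → U = ⊤
⊤ ∈ {⊤}.

Yes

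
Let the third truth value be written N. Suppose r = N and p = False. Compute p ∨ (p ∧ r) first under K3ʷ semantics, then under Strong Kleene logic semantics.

N; False

In K3ʷ: p ∧ r = False ∧ N = N
p ∨ (p ∧ r) = False ∨ N = N
In Strong Kleene logic: p ∧ r = False ∧ N = False
p ∨ (p ∧ r) = False ∨ False = False
They differ because K3ʷ and Strong Kleene logic treat N differently under the binary connectives.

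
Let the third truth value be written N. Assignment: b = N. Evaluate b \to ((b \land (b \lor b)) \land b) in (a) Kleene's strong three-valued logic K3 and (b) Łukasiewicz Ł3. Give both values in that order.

In Kleene's strong three-valued logic K3: b \lor b = N \lor N = N
b \land (b \lor b) = N \land N = N
(b \land (b \lor b)) \land b = N \land N = N
b \to ((b \land (b \lor b)) \land b) = N \to N = N  [\lnot N \lor N]
In Łukasiewicz Ł3: b \lor b = N \lor N = N
b \land (b \lor b) = N \land N = N
(b \land (b \lor b)) \land b = N \land N = N
b \to ((b \land (b \lor b)) \land b) = N \to N = 1  [min(1, 1−½+½)]
They differ because Kleene's strong three-valued logic K3 and Łukasiewicz Ł3 treat N differently under implication.

N; 1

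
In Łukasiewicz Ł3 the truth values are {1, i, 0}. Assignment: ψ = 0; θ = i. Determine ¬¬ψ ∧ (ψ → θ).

0

¬ψ = ¬0 = 1
¬¬ψ = ¬1 = 0
ψ → θ = 0 → i = 1  [min(1, 1−0+½)]
¬¬ψ ∧ (ψ → θ) = 0 ∧ 1 = 0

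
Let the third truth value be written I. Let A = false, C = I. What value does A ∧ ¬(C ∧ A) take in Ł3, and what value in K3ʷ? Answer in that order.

false; I

In Ł3: C ∧ A = I ∧ false = false
¬(C ∧ A) = ¬false = true
A ∧ ¬(C ∧ A) = false ∧ true = false
In K3ʷ: C ∧ A = I ∧ false = I
¬(C ∧ A) = ¬I = I
A ∧ ¬(C ∧ A) = false ∧ I = I
They differ because Ł3 and K3ʷ treat I differently under the binary connectives.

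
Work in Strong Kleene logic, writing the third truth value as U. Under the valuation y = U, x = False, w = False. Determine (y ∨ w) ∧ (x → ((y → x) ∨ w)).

y ∨ w = U ∨ False = U
y → x = U → False = U  [¬U ∨ False]
(y → x) ∨ w = U ∨ False = U
x → ((y → x) ∨ w) = False → U = True
(y ∨ w) ∧ (x → ((y → x) ∨ w)) = U ∧ True = U

U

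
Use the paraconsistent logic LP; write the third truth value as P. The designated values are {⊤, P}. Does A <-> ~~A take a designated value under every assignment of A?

Yes

Every assignment of A over {⊤, P, ⊥} gives a value in {⊤, P}.
In particular, with A=P: A <-> ~~A = P.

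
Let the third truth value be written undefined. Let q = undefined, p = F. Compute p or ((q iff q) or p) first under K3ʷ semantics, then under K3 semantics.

In K3ʷ: q iff q = undefined iff undefined = undefined
(q iff q) or p = undefined or F = undefined
p or ((q iff q) or p) = F or undefined = undefined
In K3: q iff q = undefined iff undefined = undefined
(q iff q) or p = undefined or F = undefined
p or ((q iff q) or p) = F or undefined = undefined

undefined; undefined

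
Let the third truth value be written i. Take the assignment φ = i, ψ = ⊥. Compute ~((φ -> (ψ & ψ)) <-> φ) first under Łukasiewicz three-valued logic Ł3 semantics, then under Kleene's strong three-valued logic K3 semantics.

In Łukasiewicz three-valued logic Ł3: ψ & ψ = ⊥ & ⊥ = ⊥
φ -> (ψ & ψ) = i -> ⊥ = i  [min(1, 1−½+0)]
(φ -> (ψ & ψ)) <-> φ = i <-> i = ⊤
~((φ -> (ψ & ψ)) <-> φ) = ~⊤ = ⊥
In Kleene's strong three-valued logic K3: ψ & ψ = ⊥ & ⊥ = ⊥
φ -> (ψ & ψ) = i -> ⊥ = i
(φ -> (ψ & ψ)) <-> φ = i <-> i = i
~((φ -> (ψ & ψ)) <-> φ) = ~i = i
They differ because Łukasiewicz three-valued logic Ł3 and Kleene's strong three-valued logic K3 treat i differently under implication.

⊥; i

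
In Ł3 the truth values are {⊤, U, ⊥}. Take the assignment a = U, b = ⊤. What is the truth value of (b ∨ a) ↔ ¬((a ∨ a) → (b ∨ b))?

b ∨ a = ⊤ ∨ U = ⊤
a ∨ a = U ∨ U = U
b ∨ b = ⊤ ∨ ⊤ = ⊤
(a ∨ a) → (b ∨ b) = U → ⊤ = ⊤  [min(1, 1−½+1)]
¬((a ∨ a) → (b ∨ b)) = ¬⊤ = ⊥
(b ∨ a) ↔ ¬((a ∨ a) → (b ∨ b)) = ⊤ ↔ ⊥ = ⊥

⊥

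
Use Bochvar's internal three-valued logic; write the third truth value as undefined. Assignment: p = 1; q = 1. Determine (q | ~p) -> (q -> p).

~p = ~1 = 0
q | ~p = 1 | 0 = 1
q -> p = 1 -> 1 = 1
(q | ~p) -> (q -> p) = 1 -> 1 = 1

1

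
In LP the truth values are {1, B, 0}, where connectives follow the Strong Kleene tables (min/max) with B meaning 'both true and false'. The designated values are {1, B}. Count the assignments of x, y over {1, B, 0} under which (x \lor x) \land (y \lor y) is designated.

4

Designated under: (x=1, y=1); (x=1, y=B); (x=B, y=1); (x=B, y=B).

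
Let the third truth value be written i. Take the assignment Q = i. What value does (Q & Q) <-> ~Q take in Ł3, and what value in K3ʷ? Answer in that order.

In Ł3: Q & Q = i & i = i
~Q = ~i = i
(Q & Q) <-> ~Q = i <-> i = true  [1 − |½−½|]
In K3ʷ: Q & Q = i & i = i
~Q = ~i = i
(Q & Q) <-> ~Q = i <-> i = i
They differ because Ł3 and K3ʷ treat i differently under the binary connectives.

true; i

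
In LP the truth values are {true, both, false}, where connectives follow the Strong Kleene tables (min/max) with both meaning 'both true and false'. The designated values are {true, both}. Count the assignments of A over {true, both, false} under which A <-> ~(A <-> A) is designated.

A=true: false ·
A=both: both ✓
A=false: true ✓

2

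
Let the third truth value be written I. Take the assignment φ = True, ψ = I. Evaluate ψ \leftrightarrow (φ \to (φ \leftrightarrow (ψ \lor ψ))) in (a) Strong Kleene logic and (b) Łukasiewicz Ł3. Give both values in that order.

In Strong Kleene logic: ψ \lor ψ = I \lor I = I
φ \leftrightarrow (ψ \lor ψ) = True \leftrightarrow I = I
φ \to (φ \leftrightarrow (ψ \lor ψ)) = True \to I = I
ψ \leftrightarrow (φ \to (φ \leftrightarrow (ψ \lor ψ))) = I \leftrightarrow I = I
In Łukasiewicz Ł3: ψ \lor ψ = I \lor I = I
φ \leftrightarrow (ψ \lor ψ) = True \leftrightarrow I = I  [1 − |1−½|]
φ \to (φ \leftrightarrow (ψ \lor ψ)) = True \to I = I
ψ \leftrightarrow (φ \to (φ \leftrightarrow (ψ \lor ψ))) = I \leftrightarrow I = True
They differ because Strong Kleene logic and Łukasiewicz Ł3 treat I differently under implication.

I; True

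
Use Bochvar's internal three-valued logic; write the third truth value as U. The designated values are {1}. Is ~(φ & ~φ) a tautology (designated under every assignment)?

Countermodel: φ=U gives U, which is not designated.

No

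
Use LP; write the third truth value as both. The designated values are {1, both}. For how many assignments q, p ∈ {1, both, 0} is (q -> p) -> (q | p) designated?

8

Of the 9 assignments, 8 give a value in {1, both}.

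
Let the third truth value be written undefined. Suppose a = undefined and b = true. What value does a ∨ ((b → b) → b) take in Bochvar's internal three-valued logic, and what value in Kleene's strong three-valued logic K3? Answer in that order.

In Bochvar's internal three-valued logic: b → b = true → true = true
(b → b) → b = true → true = true
a ∨ ((b → b) → b) = undefined ∨ true = undefined
In Kleene's strong three-valued logic K3: b → b = true → true = true
(b → b) → b = true → true = true
a ∨ ((b → b) → b) = undefined ∨ true = true
They differ because Bochvar's internal three-valued logic and Kleene's strong three-valued logic K3 treat undefined differently under the binary connectives.

undefined; true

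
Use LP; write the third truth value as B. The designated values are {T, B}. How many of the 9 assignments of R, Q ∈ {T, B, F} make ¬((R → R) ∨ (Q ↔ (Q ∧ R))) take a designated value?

2

Designated under: (R=B, Q=T); (R=B, Q=B).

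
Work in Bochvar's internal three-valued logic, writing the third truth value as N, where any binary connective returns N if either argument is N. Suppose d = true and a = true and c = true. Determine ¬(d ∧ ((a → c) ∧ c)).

a → c = true → true = true
(a → c) ∧ c = true ∧ true = true
d ∧ ((a → c) ∧ c) = true ∧ true = true
¬(d ∧ ((a → c) ∧ c)) = ¬true = false

false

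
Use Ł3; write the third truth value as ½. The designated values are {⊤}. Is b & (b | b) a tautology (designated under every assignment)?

Countermodel: b=½ gives ½, which is not designated.

No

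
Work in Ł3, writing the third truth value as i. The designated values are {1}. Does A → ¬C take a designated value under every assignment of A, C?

No

Countermodel: A=1, C=1 gives 0, which is not designated.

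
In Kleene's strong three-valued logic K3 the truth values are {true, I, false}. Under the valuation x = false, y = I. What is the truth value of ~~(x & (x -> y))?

x -> y = false -> I = true  [~false | I]
x & (x -> y) = false & true = false
~(x & (x -> y)) = ~false = true
~~(x & (x -> y)) = ~true = false

false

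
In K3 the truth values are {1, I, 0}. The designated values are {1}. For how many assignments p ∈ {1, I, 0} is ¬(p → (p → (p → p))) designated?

p=1: 0 ·
p=I: I ·
p=0: 0 ·

0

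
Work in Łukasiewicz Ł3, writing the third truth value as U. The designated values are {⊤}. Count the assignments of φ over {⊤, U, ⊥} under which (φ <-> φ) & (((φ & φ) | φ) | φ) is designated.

1

φ=⊤: ⊤ ✓
φ=U: U ·
φ=⊥: ⊥ ·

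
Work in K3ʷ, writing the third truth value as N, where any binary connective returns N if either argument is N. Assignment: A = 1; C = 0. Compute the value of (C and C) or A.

1

C and C = 0 and 0 = 0
(C and C) or A = 0 or 1 = 1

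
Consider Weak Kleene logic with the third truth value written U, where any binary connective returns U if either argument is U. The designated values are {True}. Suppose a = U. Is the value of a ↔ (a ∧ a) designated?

a ∧ a = U ∧ U = U
a ↔ (a ∧ a) = U ↔ U = U
U ∉ {True}.

No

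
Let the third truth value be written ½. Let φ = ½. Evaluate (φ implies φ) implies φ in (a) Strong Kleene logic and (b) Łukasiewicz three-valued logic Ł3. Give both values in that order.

½; ½

In Strong Kleene logic: φ implies φ = ½ implies ½ = ½  [not ½ or ½]
(φ implies φ) implies φ = ½ implies ½ = ½
In Łukasiewicz three-valued logic Ł3: φ implies φ = ½ implies ½ = 1  [min(1, 1−½+½)]
(φ implies φ) implies φ = 1 implies ½ = ½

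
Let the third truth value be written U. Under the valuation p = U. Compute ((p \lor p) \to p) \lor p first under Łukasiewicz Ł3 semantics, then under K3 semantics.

In Łukasiewicz Ł3: p \lor p = U \lor U = U
(p \lor p) \to p = U \to U = T  [min(1, 1−½+½)]
((p \lor p) \to p) \lor p = T \lor U = T
In K3: p \lor p = U \lor U = U
(p \lor p) \to p = U \to U = U
((p \lor p) \to p) \lor p = U \lor U = U
They differ because Łukasiewicz Ł3 and K3 treat U differently under implication.

T; U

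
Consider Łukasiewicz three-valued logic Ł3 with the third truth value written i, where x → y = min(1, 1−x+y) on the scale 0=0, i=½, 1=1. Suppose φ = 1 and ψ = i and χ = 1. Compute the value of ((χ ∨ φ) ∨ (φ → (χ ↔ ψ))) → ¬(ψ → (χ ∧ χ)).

0

χ ∨ φ = 1 ∨ 1 = 1
χ ↔ ψ = 1 ↔ i = i
φ → (χ ↔ ψ) = 1 → i = i
(χ ∨ φ) ∨ (φ → (χ ↔ ψ)) = 1 ∨ i = 1
χ ∧ χ = 1 ∧ 1 = 1
ψ → (χ ∧ χ) = i → 1 = 1
¬(ψ → (χ ∧ χ)) = ¬1 = 0
((χ ∨ φ) ∨ (φ → (χ ↔ ψ))) → ¬(ψ → (χ ∧ χ)) = 1 → 0 = 0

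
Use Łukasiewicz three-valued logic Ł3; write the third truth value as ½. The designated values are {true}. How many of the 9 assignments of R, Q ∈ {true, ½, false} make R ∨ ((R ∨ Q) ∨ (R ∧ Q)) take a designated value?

Of the 9 assignments, 5 give a value in {true}.

5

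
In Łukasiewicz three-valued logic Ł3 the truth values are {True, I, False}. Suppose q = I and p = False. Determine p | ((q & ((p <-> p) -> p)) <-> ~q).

p <-> p = False <-> False = True
(p <-> p) -> p = True -> False = False
q & ((p <-> p) -> p) = I & False = False
~q = ~I = I
(q & ((p <-> p) -> p)) <-> ~q = False <-> I = I
p | ((q & ((p <-> p) -> p)) <-> ~q) = False | I = I

I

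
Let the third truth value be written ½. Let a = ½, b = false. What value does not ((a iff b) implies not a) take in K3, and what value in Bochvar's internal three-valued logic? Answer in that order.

½; ½

In K3: a iff b = ½ iff false = ½
not a = not ½ = ½
(a iff b) implies not a = ½ implies ½ = ½  [not ½ or ½]
not ((a iff b) implies not a) = not ½ = ½
In Bochvar's internal three-valued logic: a iff b = ½ iff false = ½
not a = not ½ = ½
(a iff b) implies not a = ½ implies ½ = ½
not ((a iff b) implies not a) = not ½ = ½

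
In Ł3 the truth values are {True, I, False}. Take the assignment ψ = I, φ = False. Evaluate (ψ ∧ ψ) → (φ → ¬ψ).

True

ψ ∧ ψ = I ∧ I = I
¬ψ = ¬I = I
φ → ¬ψ = False → I = True
(ψ ∧ ψ) → (φ → ¬ψ) = I → True = True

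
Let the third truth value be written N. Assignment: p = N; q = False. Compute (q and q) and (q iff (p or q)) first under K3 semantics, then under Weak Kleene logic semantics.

In K3: q and q = False and False = False
p or q = N or False = N
q iff (p or q) = False iff N = N
(q and q) and (q iff (p or q)) = False and N = False
In Weak Kleene logic: q and q = False and False = False
p or q = N or False = N
q iff (p or q) = False iff N = N
(q and q) and (q iff (p or q)) = False and N = N
They differ because K3 and Weak Kleene logic treat N differently under the binary connectives.

False; N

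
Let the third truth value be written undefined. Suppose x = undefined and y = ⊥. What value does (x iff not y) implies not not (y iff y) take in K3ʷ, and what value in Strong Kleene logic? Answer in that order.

undefined; ⊤

In K3ʷ: not y = not ⊥ = ⊤
x iff not y = undefined iff ⊤ = undefined
y iff y = ⊥ iff ⊥ = ⊤
not (y iff y) = not ⊤ = ⊥
not not (y iff y) = not ⊥ = ⊤
(x iff not y) implies not not (y iff y) = undefined implies ⊤ = undefined  [any arg is the third value ⇒ result is the third value]
In Strong Kleene logic: not y = not ⊥ = ⊤
x iff not y = undefined iff ⊤ = undefined
y iff y = ⊥ iff ⊥ = ⊤
not (y iff y) = not ⊤ = ⊥
not not (y iff y) = not ⊥ = ⊤
(x iff not y) implies not not (y iff y) = undefined implies ⊤ = ⊤  [not undefined or ⊤]
They differ because K3ʷ and Strong Kleene logic treat undefined differently under the binary connectives.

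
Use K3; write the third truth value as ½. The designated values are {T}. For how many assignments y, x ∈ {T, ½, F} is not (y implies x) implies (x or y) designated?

Of the 9 assignments, 7 give a value in {T}.

7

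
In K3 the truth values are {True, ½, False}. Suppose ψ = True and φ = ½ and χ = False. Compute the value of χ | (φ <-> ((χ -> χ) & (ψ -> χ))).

χ -> χ = False -> False = True
ψ -> χ = True -> False = False
(χ -> χ) & (ψ -> χ) = True & False = False
φ <-> ((χ -> χ) & (ψ -> χ)) = ½ <-> False = ½
χ | (φ <-> ((χ -> χ) & (ψ -> χ))) = False | ½ = ½

½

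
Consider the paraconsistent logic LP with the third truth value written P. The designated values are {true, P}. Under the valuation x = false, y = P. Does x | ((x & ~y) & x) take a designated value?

~y = ~P = P
x & ~y = false & P = false
(x & ~y) & x = false & false = false
x | ((x & ~y) & x) = false | false = false
false ∉ {true, P}.

No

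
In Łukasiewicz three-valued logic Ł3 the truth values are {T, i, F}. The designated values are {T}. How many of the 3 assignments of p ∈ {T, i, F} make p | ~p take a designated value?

p=T: T ✓
p=i: i ·
p=F: T ✓

2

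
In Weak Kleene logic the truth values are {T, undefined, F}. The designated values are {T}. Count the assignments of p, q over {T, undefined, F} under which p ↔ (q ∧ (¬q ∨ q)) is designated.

Designated under: (p=T, q=T); (p=F, q=F).

2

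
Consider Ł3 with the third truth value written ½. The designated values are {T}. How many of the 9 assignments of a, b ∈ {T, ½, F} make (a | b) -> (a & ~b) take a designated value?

Designated under: (a=T, b=F); (a=½, b=½); (a=½, b=F); (a=F, b=F).

4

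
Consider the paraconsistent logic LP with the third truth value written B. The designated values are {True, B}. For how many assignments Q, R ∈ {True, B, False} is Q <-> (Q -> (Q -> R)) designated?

Of the 9 assignments, 5 give a value in {True, B}.

5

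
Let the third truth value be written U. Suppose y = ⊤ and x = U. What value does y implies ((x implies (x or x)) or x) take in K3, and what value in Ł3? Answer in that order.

In K3: x or x = U or U = U
x implies (x or x) = U implies U = U  [not U or U]
(x implies (x or x)) or x = U or U = U
y implies ((x implies (x or x)) or x) = ⊤ implies U = U
In Ł3: x or x = U or U = U
x implies (x or x) = U implies U = ⊤
(x implies (x or x)) or x = ⊤ or U = ⊤
y implies ((x implies (x or x)) or x) = ⊤ implies ⊤ = ⊤
They differ because K3 and Ł3 treat U differently under implication.

U; ⊤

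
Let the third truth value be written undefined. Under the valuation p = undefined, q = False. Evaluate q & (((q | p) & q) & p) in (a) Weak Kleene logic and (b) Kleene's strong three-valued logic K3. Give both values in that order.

undefined; False

In Weak Kleene logic: q | p = False | undefined = undefined
(q | p) & q = undefined & False = undefined
((q | p) & q) & p = undefined & undefined = undefined
q & (((q | p) & q) & p) = False & undefined = undefined
In Kleene's strong three-valued logic K3: q | p = False | undefined = undefined
(q | p) & q = undefined & False = False
((q | p) & q) & p = False & undefined = False
q & (((q | p) & q) & p) = False & False = False
They differ because Weak Kleene logic and Kleene's strong three-valued logic K3 treat undefined differently under the binary connectives.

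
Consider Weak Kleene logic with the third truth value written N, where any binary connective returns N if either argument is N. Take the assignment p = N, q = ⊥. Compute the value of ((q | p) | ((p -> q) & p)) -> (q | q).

q | p = ⊥ | N = N
p -> q = N -> ⊥ = N
(p -> q) & p = N & N = N
(q | p) | ((p -> q) & p) = N | N = N
q | q = ⊥ | ⊥ = ⊥
((q | p) | ((p -> q) & p)) -> (q | q) = N -> ⊥ = N

N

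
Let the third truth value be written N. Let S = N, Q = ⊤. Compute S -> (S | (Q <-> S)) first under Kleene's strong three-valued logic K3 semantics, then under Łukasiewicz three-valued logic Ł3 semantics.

In Kleene's strong three-valued logic K3: Q <-> S = ⊤ <-> N = N
S | (Q <-> S) = N | N = N
S -> (S | (Q <-> S)) = N -> N = N  [~N | N]
In Łukasiewicz three-valued logic Ł3: Q <-> S = ⊤ <-> N = N  [1 − |1−½|]
S | (Q <-> S) = N | N = N
S -> (S | (Q <-> S)) = N -> N = ⊤
They differ because Kleene's strong three-valued logic K3 and Łukasiewicz three-valued logic Ł3 treat N differently under implication.

N; ⊤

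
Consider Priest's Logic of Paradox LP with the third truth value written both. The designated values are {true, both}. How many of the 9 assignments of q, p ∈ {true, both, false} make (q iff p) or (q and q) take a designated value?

Of the 9 assignments, 8 give a value in {true, both}.

8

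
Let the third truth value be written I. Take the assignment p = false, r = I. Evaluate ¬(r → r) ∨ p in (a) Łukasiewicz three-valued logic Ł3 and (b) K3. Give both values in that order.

In Łukasiewicz three-valued logic Ł3: r → r = I → I = true  [min(1, 1−½+½)]
¬(r → r) = ¬true = false
¬(r → r) ∨ p = false ∨ false = false
In K3: r → r = I → I = I  [¬I ∨ I]
¬(r → r) = ¬I = I
¬(r → r) ∨ p = I ∨ false = I
They differ because Łukasiewicz three-valued logic Ł3 and K3 treat I differently under implication.

false; I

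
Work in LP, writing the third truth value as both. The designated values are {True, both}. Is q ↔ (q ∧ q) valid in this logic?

Every assignment of q over {True, both, False} gives a value in {True, both}.
In particular, with q=both: q ↔ (q ∧ q) = both.

Yes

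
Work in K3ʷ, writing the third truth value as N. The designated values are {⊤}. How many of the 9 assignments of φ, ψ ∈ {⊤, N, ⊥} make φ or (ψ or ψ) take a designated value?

Designated under: (φ=⊤, ψ=⊤); (φ=⊤, ψ=⊥); (φ=⊥, ψ=⊤).

3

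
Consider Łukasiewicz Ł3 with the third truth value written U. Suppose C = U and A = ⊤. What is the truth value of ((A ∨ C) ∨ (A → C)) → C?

U

A ∨ C = ⊤ ∨ U = ⊤
A → C = ⊤ → U = U
(A ∨ C) ∨ (A → C) = ⊤ ∨ U = ⊤
((A ∨ C) ∨ (A → C)) → C = ⊤ → U = U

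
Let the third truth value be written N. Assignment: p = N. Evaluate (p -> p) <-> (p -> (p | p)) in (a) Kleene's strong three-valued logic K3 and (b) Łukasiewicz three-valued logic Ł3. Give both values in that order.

In Kleene's strong three-valued logic K3: p -> p = N -> N = N  [~N | N]
p | p = N | N = N
p -> (p | p) = N -> N = N
(p -> p) <-> (p -> (p | p)) = N <-> N = N
In Łukasiewicz three-valued logic Ł3: p -> p = N -> N = true  [min(1, 1−½+½)]
p | p = N | N = N
p -> (p | p) = N -> N = true
(p -> p) <-> (p -> (p | p)) = true <-> true = true
They differ because Kleene's strong three-valued logic K3 and Łukasiewicz three-valued logic Ł3 treat N differently under implication.

N; true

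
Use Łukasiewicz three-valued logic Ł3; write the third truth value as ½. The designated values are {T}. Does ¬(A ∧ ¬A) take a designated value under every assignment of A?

Countermodel: A=½ gives ½, which is not designated.

No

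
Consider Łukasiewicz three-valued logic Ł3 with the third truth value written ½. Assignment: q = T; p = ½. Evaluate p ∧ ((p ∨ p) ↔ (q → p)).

p ∨ p = ½ ∨ ½ = ½
q → p = T → ½ = ½  [min(1, 1−1+½)]
(p ∨ p) ↔ (q → p) = ½ ↔ ½ = T
p ∧ ((p ∨ p) ↔ (q → p)) = ½ ∧ T = ½

½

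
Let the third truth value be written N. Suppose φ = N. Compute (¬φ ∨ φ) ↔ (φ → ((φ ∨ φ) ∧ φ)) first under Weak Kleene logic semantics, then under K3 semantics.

N; N

In Weak Kleene logic: ¬φ = ¬N = N
¬φ ∨ φ = N ∨ N = N
φ ∨ φ = N ∨ N = N
(φ ∨ φ) ∧ φ = N ∧ N = N
φ → ((φ ∨ φ) ∧ φ) = N → N = N  [any arg is the third value ⇒ result is the third value]
(¬φ ∨ φ) ↔ (φ → ((φ ∨ φ) ∧ φ)) = N ↔ N = N
In K3: ¬φ = ¬N = N
¬φ ∨ φ = N ∨ N = N
φ ∨ φ = N ∨ N = N
(φ ∨ φ) ∧ φ = N ∧ N = N
φ → ((φ ∨ φ) ∧ φ) = N → N = N  [¬N ∨ N]
(¬φ ∨ φ) ↔ (φ → ((φ ∨ φ) ∧ φ)) = N ↔ N = N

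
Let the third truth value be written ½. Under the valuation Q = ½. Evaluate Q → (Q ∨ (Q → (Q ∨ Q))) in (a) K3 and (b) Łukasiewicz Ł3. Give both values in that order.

In K3: Q ∨ Q = ½ ∨ ½ = ½
Q → (Q ∨ Q) = ½ → ½ = ½  [¬½ ∨ ½]
Q ∨ (Q → (Q ∨ Q)) = ½ ∨ ½ = ½
Q → (Q ∨ (Q → (Q ∨ Q))) = ½ → ½ = ½
In Łukasiewicz Ł3: Q ∨ Q = ½ ∨ ½ = ½
Q → (Q ∨ Q) = ½ → ½ = True  [min(1, 1−½+½)]
Q ∨ (Q → (Q ∨ Q)) = ½ ∨ True = True
Q → (Q ∨ (Q → (Q ∨ Q))) = ½ → True = True
They differ because K3 and Łukasiewicz Ł3 treat ½ differently under implication.

½; True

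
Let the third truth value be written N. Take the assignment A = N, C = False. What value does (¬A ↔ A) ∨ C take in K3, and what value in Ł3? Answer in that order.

N; True

In K3: ¬A = ¬N = N
¬A ↔ A = N ↔ N = N
(¬A ↔ A) ∨ C = N ∨ False = N
In Ł3: ¬A = ¬N = N
¬A ↔ A = N ↔ N = True
(¬A ↔ A) ∨ C = True ∨ False = True
They differ because K3 and Ł3 treat N differently under implication.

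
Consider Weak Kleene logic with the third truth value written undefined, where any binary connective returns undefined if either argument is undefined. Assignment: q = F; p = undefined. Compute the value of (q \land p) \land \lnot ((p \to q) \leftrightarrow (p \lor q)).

q \land p = F \land undefined = undefined
p \to q = undefined \to F = undefined  [any arg is the third value ⇒ result is the third value]
p \lor q = undefined \lor F = undefined
(p \to q) \leftrightarrow (p \lor q) = undefined \leftrightarrow undefined = undefined
\lnot ((p \to q) \leftrightarrow (p \lor q)) = \lnot undefined = undefined
(q \land p) \land \lnot ((p \to q) \leftrightarrow (p \lor q)) = undefined \land undefined = undefined

undefined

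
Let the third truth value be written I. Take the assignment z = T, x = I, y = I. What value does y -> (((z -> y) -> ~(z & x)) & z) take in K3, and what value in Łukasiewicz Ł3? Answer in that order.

In K3: z -> y = T -> I = I  [~T | I]
z & x = T & I = I
~(z & x) = ~I = I
(z -> y) -> ~(z & x) = I -> I = I
((z -> y) -> ~(z & x)) & z = I & T = I
y -> (((z -> y) -> ~(z & x)) & z) = I -> I = I
In Łukasiewicz Ł3: z -> y = T -> I = I
z & x = T & I = I
~(z & x) = ~I = I
(z -> y) -> ~(z & x) = I -> I = T
((z -> y) -> ~(z & x)) & z = T & T = T
y -> (((z -> y) -> ~(z & x)) & z) = I -> T = T
They differ because K3 and Łukasiewicz Ł3 treat I differently under implication.

I; T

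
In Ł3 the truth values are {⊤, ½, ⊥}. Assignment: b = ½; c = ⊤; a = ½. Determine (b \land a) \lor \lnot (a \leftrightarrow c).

b \land a = ½ \land ½ = ½
a \leftrightarrow c = ½ \leftrightarrow ⊤ = ½  [1 − |½−1|]
\lnot (a \leftrightarrow c) = \lnot ½ = ½
(b \land a) \lor \lnot (a \leftrightarrow c) = ½ \lor ½ = ½

½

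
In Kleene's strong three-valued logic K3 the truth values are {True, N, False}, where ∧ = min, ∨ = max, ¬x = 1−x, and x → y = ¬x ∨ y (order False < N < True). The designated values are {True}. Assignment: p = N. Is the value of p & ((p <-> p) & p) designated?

No

p <-> p = N <-> N = N
(p <-> p) & p = N & N = N
p & ((p <-> p) & p) = N & N = N
N ∉ {True}.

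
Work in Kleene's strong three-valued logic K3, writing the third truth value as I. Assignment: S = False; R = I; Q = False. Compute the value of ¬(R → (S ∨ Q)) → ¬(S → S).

S ∨ Q = False ∨ False = False
R → (S ∨ Q) = I → False = I
¬(R → (S ∨ Q)) = ¬I = I
S → S = False → False = True
¬(S → S) = ¬True = False
¬(R → (S ∨ Q)) → ¬(S → S) = I → False = I

I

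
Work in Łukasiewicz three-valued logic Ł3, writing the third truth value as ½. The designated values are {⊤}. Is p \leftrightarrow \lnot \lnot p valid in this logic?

Every assignment of p over {⊤, ½, ⊥} gives a value in {⊤}.
In particular, with p=½: p \leftrightarrow \lnot \lnot p = ⊤.

Yes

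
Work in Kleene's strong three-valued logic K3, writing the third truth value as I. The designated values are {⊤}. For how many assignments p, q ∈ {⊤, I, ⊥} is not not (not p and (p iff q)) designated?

Designated under: (p=⊥, q=⊥).

1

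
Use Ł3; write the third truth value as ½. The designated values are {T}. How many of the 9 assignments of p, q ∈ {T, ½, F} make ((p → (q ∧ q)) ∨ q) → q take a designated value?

Of the 9 assignments, 5 give a value in {T}.

5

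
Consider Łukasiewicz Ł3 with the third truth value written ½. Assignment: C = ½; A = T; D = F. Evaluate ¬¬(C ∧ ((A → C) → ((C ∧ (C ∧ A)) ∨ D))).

A → C = T → ½ = ½  [min(1, 1−1+½)]
C ∧ A = ½ ∧ T = ½
C ∧ (C ∧ A) = ½ ∧ ½ = ½
(C ∧ (C ∧ A)) ∨ D = ½ ∨ F = ½
(A → C) → ((C ∧ (C ∧ A)) ∨ D) = ½ → ½ = T
C ∧ ((A → C) → ((C ∧ (C ∧ A)) ∨ D)) = ½ ∧ T = ½
¬(C ∧ ((A → C) → ((C ∧ (C ∧ A)) ∨ D))) = ¬½ = ½
¬¬(C ∧ ((A → C) → ((C ∧ (C ∧ A)) ∨ D))) = ¬½ = ½

½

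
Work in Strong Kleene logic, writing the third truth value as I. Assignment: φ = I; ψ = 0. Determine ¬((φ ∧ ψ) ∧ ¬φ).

1

φ ∧ ψ = I ∧ 0 = 0
¬φ = ¬I = I
(φ ∧ ψ) ∧ ¬φ = 0 ∧ I = 0
¬((φ ∧ ψ) ∧ ¬φ) = ¬0 = 1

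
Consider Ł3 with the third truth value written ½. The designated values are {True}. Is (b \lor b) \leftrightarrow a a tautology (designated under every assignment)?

No

Countermodel: b=True, a=½ gives ½, which is not designated.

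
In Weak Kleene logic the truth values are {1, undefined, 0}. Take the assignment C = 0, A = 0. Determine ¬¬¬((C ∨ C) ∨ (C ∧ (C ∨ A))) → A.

C ∨ C = 0 ∨ 0 = 0
C ∨ A = 0 ∨ 0 = 0
C ∧ (C ∨ A) = 0 ∧ 0 = 0
(C ∨ C) ∨ (C ∧ (C ∨ A)) = 0 ∨ 0 = 0
¬((C ∨ C) ∨ (C ∧ (C ∨ A))) = ¬0 = 1
¬¬((C ∨ C) ∨ (C ∧ (C ∨ A))) = ¬1 = 0
¬¬¬((C ∨ C) ∨ (C ∧ (C ∨ A))) = ¬0 = 1
¬¬¬((C ∨ C) ∨ (C ∧ (C ∨ A))) → A = 1 → 0 = 0

0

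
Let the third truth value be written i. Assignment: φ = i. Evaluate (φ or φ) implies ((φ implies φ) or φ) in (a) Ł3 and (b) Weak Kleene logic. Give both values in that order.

T; i

In Ł3: φ or φ = i or i = i
φ implies φ = i implies i = T  [min(1, 1−½+½)]
(φ implies φ) or φ = T or i = T
(φ or φ) implies ((φ implies φ) or φ) = i implies T = T
In Weak Kleene logic: φ or φ = i or i = i
φ implies φ = i implies i = i  [any arg is the third value ⇒ result is the third value]
(φ implies φ) or φ = i or i = i
(φ or φ) implies ((φ implies φ) or φ) = i implies i = i
They differ because Ł3 and Weak Kleene logic treat i differently under the binary connectives.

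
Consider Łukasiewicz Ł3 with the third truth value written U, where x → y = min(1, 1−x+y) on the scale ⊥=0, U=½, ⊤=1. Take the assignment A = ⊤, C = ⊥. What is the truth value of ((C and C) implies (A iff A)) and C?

C and C = ⊥ and ⊥ = ⊥
A iff A = ⊤ iff ⊤ = ⊤
(C and C) implies (A iff A) = ⊥ implies ⊤ = ⊤
((C and C) implies (A iff A)) and C = ⊤ and ⊥ = ⊥

⊥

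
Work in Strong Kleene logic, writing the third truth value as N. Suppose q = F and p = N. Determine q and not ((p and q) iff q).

p and q = N and F = F
(p and q) iff q = F iff F = T
not ((p and q) iff q) = not T = F
q and not ((p and q) iff q) = F and F = F

F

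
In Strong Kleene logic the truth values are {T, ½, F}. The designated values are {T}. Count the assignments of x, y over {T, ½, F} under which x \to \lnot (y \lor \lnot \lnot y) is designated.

5

Of the 9 assignments, 5 give a value in {T}.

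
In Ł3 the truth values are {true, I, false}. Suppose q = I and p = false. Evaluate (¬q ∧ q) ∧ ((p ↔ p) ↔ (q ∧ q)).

I

¬q = ¬I = I
¬q ∧ q = I ∧ I = I
p ↔ p = false ↔ false = true
q ∧ q = I ∧ I = I
(p ↔ p) ↔ (q ∧ q) = true ↔ I = I  [1 − |1−½|]
(¬q ∧ q) ∧ ((p ↔ p) ↔ (q ∧ q)) = I ∧ I = I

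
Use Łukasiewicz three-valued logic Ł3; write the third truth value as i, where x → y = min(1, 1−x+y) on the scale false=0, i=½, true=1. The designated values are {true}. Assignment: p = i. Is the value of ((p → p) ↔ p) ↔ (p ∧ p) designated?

Yes

p → p = i → i = true  [min(1, 1−½+½)]
(p → p) ↔ p = true ↔ i = i
p ∧ p = i ∧ i = i
((p → p) ↔ p) ↔ (p ∧ p) = i ↔ i = true
true ∈ {true}.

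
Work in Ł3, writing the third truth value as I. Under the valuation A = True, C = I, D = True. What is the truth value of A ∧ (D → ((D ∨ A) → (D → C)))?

D ∨ A = True ∨ True = True
D → C = True → I = I  [min(1, 1−1+½)]
(D ∨ A) → (D → C) = True → I = I
D → ((D ∨ A) → (D → C)) = True → I = I
A ∧ (D → ((D ∨ A) → (D → C))) = True ∧ I = I

I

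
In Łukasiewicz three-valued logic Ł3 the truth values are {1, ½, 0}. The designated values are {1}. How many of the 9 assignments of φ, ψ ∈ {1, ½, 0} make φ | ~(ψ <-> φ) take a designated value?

Designated under: (φ=1, ψ=1); (φ=1, ψ=½); (φ=1, ψ=0); (φ=0, ψ=1).

4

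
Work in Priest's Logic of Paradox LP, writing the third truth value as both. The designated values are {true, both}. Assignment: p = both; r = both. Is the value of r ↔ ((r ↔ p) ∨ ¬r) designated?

r ↔ p = both ↔ both = both
¬r = ¬both = both
(r ↔ p) ∨ ¬r = both ∨ both = both
r ↔ ((r ↔ p) ∨ ¬r) = both ↔ both = both
both ∈ {true, both}.

Yes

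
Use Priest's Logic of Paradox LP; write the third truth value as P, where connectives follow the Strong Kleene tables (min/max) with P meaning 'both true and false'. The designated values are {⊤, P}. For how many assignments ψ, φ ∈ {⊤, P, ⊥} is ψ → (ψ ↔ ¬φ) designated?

Of the 9 assignments, 8 give a value in {⊤, P}.

8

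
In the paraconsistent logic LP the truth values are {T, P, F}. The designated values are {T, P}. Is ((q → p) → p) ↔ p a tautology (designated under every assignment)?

No

Countermodel: q=T, p=F gives F, which is not designated.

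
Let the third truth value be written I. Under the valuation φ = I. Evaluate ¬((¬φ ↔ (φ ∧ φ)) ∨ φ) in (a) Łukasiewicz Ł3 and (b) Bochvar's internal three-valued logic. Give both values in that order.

In Łukasiewicz Ł3: ¬φ = ¬I = I
φ ∧ φ = I ∧ I = I
¬φ ↔ (φ ∧ φ) = I ↔ I = 1  [1 − |½−½|]
(¬φ ↔ (φ ∧ φ)) ∨ φ = 1 ∨ I = 1
¬((¬φ ↔ (φ ∧ φ)) ∨ φ) = ¬1 = 0
In Bochvar's internal three-valued logic: ¬φ = ¬I = I
φ ∧ φ = I ∧ I = I
¬φ ↔ (φ ∧ φ) = I ↔ I = I
(¬φ ↔ (φ ∧ φ)) ∨ φ = I ∨ I = I
¬((¬φ ↔ (φ ∧ φ)) ∨ φ) = ¬I = I
They differ because Łukasiewicz Ł3 and Bochvar's internal three-valued logic treat I differently under the binary connectives.

0; I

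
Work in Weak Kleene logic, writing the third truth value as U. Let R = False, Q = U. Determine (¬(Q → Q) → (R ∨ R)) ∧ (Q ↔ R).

Q → Q = U → U = U
¬(Q → Q) = ¬U = U
R ∨ R = False ∨ False = False
¬(Q → Q) → (R ∨ R) = U → False = U
Q ↔ R = U ↔ False = U
(¬(Q → Q) → (R ∨ R)) ∧ (Q ↔ R) = U ∧ U = U

U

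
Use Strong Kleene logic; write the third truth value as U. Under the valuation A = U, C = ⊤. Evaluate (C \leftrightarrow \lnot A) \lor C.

⊤

\lnot A = \lnot U = U
C \leftrightarrow \lnot A = ⊤ \leftrightarrow U = U
(C \leftrightarrow \lnot A) \lor C = U \lor ⊤ = ⊤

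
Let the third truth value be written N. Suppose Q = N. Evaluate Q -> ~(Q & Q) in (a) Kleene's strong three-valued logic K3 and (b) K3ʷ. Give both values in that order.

N; N

In Kleene's strong three-valued logic K3: Q & Q = N & N = N
~(Q & Q) = ~N = N
Q -> ~(Q & Q) = N -> N = N  [~N | N]
In K3ʷ: Q & Q = N & N = N
~(Q & Q) = ~N = N
Q -> ~(Q & Q) = N -> N = N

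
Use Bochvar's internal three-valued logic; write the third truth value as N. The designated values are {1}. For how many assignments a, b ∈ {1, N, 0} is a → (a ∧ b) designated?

3

Designated under: (a=1, b=1); (a=0, b=1); (a=0, b=0).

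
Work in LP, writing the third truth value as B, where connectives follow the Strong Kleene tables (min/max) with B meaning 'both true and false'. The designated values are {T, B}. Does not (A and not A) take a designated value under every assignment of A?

Yes

Every assignment of A over {T, B, F} gives a value in {T, B}.
In particular, with A=B: not (A and not A) = B.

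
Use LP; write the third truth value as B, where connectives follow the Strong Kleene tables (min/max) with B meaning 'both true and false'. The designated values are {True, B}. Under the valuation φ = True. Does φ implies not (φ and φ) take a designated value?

φ and φ = True and True = True
not (φ and φ) = not True = False
φ implies not (φ and φ) = True implies False = False
False ∉ {True, B}.

No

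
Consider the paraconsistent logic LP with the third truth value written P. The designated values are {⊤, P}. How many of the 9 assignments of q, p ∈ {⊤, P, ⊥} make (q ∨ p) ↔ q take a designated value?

Of the 9 assignments, 8 give a value in {⊤, P}.

8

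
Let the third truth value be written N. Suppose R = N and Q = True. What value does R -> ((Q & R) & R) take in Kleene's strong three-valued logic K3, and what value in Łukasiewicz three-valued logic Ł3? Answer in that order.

In Kleene's strong three-valued logic K3: Q & R = True & N = N
(Q & R) & R = N & N = N
R -> ((Q & R) & R) = N -> N = N  [~N | N]
In Łukasiewicz three-valued logic Ł3: Q & R = True & N = N
(Q & R) & R = N & N = N
R -> ((Q & R) & R) = N -> N = True
They differ because Kleene's strong three-valued logic K3 and Łukasiewicz three-valued logic Ł3 treat N differently under implication.

N; True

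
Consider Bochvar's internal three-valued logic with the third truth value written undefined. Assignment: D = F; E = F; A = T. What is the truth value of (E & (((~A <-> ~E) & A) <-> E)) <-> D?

~A = ~T = F
~E = ~F = T
~A <-> ~E = F <-> T = F
(~A <-> ~E) & A = F & T = F
((~A <-> ~E) & A) <-> E = F <-> F = T
E & (((~A <-> ~E) & A) <-> E) = F & T = F
(E & (((~A <-> ~E) & A) <-> E)) <-> D = F <-> F = T

T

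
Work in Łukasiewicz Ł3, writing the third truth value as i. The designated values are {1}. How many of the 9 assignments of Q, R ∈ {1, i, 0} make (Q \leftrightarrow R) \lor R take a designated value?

5

Of the 9 assignments, 5 give a value in {1}.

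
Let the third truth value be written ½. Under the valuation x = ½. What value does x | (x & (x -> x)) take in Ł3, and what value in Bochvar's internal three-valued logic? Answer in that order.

In Ł3: x -> x = ½ -> ½ = ⊤  [min(1, 1−½+½)]
x & (x -> x) = ½ & ⊤ = ½
x | (x & (x -> x)) = ½ | ½ = ½
In Bochvar's internal three-valued logic: x -> x = ½ -> ½ = ½  [any arg is the third value ⇒ result is the third value]
x & (x -> x) = ½ & ½ = ½
x | (x & (x -> x)) = ½ | ½ = ½

½; ½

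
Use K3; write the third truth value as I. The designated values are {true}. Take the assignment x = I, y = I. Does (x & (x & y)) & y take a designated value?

No

x & y = I & I = I
x & (x & y) = I & I = I
(x & (x & y)) & y = I & I = I
I ∉ {true}.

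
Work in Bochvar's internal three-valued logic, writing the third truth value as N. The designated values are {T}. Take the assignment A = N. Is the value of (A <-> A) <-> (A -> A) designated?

No

A <-> A = N <-> N = N
A -> A = N -> N = N  [any arg is the third value ⇒ result is the third value]
(A <-> A) <-> (A -> A) = N <-> N = N
N ∉ {T}.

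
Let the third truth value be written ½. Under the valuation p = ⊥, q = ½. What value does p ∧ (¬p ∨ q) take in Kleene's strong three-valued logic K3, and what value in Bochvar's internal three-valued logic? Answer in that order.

In Kleene's strong three-valued logic K3: ¬p = ¬⊥ = ⊤
¬p ∨ q = ⊤ ∨ ½ = ⊤
p ∧ (¬p ∨ q) = ⊥ ∧ ⊤ = ⊥
In Bochvar's internal three-valued logic: ¬p = ¬⊥ = ⊤
¬p ∨ q = ⊤ ∨ ½ = ½
p ∧ (¬p ∨ q) = ⊥ ∧ ½ = ½
They differ because Kleene's strong three-valued logic K3 and Bochvar's internal three-valued logic treat ½ differently under the binary connectives.

⊥; ½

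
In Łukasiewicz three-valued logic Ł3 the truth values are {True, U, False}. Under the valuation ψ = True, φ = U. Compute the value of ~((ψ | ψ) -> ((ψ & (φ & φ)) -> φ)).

False

ψ | ψ = True | True = True
φ & φ = U & U = U
ψ & (φ & φ) = True & U = U
(ψ & (φ & φ)) -> φ = U -> U = True  [min(1, 1−½+½)]
(ψ | ψ) -> ((ψ & (φ & φ)) -> φ) = True -> True = True
~((ψ | ψ) -> ((ψ & (φ & φ)) -> φ)) = ~True = False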